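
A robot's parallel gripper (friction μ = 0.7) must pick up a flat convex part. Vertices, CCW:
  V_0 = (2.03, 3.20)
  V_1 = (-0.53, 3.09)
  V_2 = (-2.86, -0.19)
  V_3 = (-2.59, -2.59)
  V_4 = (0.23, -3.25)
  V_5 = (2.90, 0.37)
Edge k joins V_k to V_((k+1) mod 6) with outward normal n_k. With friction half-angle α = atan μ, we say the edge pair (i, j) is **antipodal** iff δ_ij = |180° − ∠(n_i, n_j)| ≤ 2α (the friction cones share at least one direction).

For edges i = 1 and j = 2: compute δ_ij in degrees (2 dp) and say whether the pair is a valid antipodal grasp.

δ = 138.19°, invalid

α = atan 0.7 = 34.99°;  2α = 69.98°
edge 1: e_1 = (-2.33, -3.28);  n_1 = (-0.8152, +0.5791)
edge 2: e_2 = (+0.27, -2.40);  n_2 = (-0.9937, -0.1118)
∠(n_1, n_2) = 41.81°
δ = |180° − 41.81°| = 138.19°
138.19° > 2α = 69.98°  →  invalid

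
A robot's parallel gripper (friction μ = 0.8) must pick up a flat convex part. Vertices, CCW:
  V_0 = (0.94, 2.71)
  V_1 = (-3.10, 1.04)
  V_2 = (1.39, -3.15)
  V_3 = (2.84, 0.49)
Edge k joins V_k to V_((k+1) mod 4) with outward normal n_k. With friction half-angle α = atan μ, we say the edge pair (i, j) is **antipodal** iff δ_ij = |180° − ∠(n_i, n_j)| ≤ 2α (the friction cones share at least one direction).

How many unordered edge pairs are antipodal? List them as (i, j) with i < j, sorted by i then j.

α = atan 0.8 = 38.66°;  2α = 77.32°
n_0 = (-0.3820, +0.9242)
n_1 = (-0.6823, -0.7311)
n_2 = (+0.9290, -0.3701)
n_3 = (+0.7597, +0.6502)
  (0,1): δ = 65.48°  ✓
  (0,2): δ = 45.82°  ✓
  (0,3): δ = 108.10°  ·
  (1,2): δ = 68.70°  ✓
  (1,3): δ = 6.42°  ✓
  (2,3): δ = 117.72°  ·
antipodal pairs: 4

count = 4; pairs: (0,1), (0,2), (1,2), (1,3)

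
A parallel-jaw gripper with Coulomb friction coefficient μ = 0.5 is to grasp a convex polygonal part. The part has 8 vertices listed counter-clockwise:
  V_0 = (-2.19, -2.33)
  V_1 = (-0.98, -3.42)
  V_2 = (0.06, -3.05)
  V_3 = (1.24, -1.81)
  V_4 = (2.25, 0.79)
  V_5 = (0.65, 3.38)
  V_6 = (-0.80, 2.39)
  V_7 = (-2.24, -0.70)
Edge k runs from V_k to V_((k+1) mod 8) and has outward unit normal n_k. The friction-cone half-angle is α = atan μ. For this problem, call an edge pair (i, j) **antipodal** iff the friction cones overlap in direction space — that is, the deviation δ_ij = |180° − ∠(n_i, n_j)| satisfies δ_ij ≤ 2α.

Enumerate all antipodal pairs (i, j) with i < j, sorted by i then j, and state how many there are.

α = atan 0.5 = 26.57°;  2α = 53.13°
n_0 = (-0.6693, -0.7430)
n_1 = (+0.3352, -0.9422)
n_2 = (+0.7244, -0.6894)
n_3 = (+0.9321, -0.3621)
n_4 = (+0.8508, +0.5256)
n_5 = (-0.5639, +0.8259)
n_6 = (-0.9064, +0.4224)
n_7 = (-0.9995, -0.0307)
  (0,1): δ = 118.40°  ·
  (0,2): δ = 91.57°  ·
  (0,3): δ = 69.22°  ·
  (0,4): δ = 16.28°  ✓
  (0,5): δ = 76.34°  ·
  (0,6): δ = 107.03°  ·
  (0,7): δ = 133.77°  ·
  (1,2): δ = 153.16°  ·
  (1,3): δ = 130.81°  ·
  (1,4): δ = 77.88°  ·
  (1,5): δ = 14.74°  ✓
  (1,6): δ = 45.43°  ✓
  (1,7): δ = 72.17°  ·
  (2,3): δ = 157.65°  ·
  (2,4): δ = 104.71°  ·
  (2,5): δ = 12.10°  ✓
  (2,6): δ = 18.59°  ✓
  (2,7): δ = 45.34°  ✓
  (3,4): δ = 127.06°  ·
  (3,5): δ = 34.45°  ✓
  (3,6): δ = 3.76°  ✓
  (3,7): δ = 22.99°  ✓
  (4,5): δ = 87.38°  ·
  (4,6): δ = 56.69°  ·
  (4,7): δ = 29.95°  ✓
  (5,6): δ = 149.31°  ·
  (5,7): δ = 122.57°  ·
  (6,7): δ = 153.26°  ·
antipodal pairs: 10

count = 10; pairs: (0,4), (1,5), (1,6), (2,5), (2,6), (2,7), (3,5), (3,6), (3,7), (4,7)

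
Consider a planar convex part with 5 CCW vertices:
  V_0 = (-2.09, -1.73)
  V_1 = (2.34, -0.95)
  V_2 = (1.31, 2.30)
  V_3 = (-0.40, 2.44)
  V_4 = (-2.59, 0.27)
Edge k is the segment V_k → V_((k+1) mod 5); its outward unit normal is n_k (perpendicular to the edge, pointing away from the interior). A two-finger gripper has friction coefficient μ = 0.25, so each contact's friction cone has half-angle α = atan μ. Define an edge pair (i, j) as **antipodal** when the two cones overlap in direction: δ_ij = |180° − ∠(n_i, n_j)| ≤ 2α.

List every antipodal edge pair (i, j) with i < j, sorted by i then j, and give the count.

α = atan 0.25 = 14.04°;  2α = 28.07°
n_0 = (+0.1734, -0.9849)
n_1 = (+0.9533, +0.3021)
n_2 = (+0.0816, +0.9967)
n_3 = (-0.7039, +0.7103)
n_4 = (-0.9701, -0.2425)
  (0,1): δ = 82.40°  ·
  (0,2): δ = 14.67°  ✓
  (0,3): δ = 34.75°  ·
  (0,4): δ = 94.05°  ·
  (1,2): δ = 112.27°  ·
  (1,3): δ = 62.85°  ·
  (1,4): δ = 3.55°  ✓
  (2,3): δ = 130.58°  ·
  (2,4): δ = 71.28°  ·
  (3,4): δ = 120.70°  ·
antipodal pairs: 2

count = 2; pairs: (0,2), (1,4)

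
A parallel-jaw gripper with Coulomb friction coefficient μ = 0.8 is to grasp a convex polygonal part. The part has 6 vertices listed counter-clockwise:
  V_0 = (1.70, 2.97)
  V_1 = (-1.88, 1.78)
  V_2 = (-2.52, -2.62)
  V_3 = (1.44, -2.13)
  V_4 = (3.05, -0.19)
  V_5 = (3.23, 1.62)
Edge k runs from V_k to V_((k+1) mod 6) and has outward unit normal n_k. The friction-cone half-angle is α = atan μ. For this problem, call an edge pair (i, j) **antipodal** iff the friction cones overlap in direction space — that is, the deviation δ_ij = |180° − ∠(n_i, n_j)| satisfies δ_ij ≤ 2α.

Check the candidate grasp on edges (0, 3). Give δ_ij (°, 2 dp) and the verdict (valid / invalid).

α = atan 0.8 = 38.66°;  2α = 77.32°
edge 0: e_0 = (-3.58, -1.19);  n_0 = (-0.3154, +0.9489)
edge 3: e_3 = (+1.61, +1.94);  n_3 = (+0.7695, -0.6386)
∠(n_0, n_3) = 148.08°
δ = |180° − 148.08°| = 31.92°
31.92° ≤ 2α = 77.32°  →  valid

δ = 31.92°, valid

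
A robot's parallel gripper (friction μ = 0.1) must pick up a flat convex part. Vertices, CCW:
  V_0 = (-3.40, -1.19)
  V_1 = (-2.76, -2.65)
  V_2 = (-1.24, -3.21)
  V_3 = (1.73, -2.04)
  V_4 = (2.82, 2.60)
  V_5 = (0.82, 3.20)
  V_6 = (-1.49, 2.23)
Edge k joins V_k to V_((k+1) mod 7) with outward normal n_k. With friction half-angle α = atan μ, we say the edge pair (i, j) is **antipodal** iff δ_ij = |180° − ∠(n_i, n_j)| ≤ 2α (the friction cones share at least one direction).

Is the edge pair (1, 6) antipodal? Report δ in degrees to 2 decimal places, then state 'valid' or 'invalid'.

δ = 81.04°, invalid

α = atan 0.1 = 5.71°;  2α = 11.42°
edge 1: e_1 = (+1.52, -0.56);  n_1 = (-0.3457, -0.9383)
edge 6: e_6 = (-1.91, -3.42);  n_6 = (-0.8731, +0.4876)
∠(n_1, n_6) = 98.96°
δ = |180° − 98.96°| = 81.04°
81.04° > 2α = 11.42°  →  invalid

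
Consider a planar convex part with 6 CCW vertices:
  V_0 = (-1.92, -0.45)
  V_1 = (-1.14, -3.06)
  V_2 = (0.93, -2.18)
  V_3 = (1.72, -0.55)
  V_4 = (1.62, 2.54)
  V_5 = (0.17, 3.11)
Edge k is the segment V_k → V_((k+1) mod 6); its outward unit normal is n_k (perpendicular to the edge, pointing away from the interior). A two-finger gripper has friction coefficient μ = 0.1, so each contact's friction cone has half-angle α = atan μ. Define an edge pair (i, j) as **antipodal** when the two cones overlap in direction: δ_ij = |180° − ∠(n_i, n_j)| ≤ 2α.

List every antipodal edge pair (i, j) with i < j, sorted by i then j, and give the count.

α = atan 0.1 = 5.71°;  2α = 11.42°
n_0 = (-0.9581, -0.2863)
n_1 = (+0.3912, -0.9203)
n_2 = (+0.8999, -0.4361)
n_3 = (+0.9995, +0.0323)
n_4 = (+0.3659, +0.9307)
n_5 = (-0.8624, +0.5063)
  (0,1): δ = 83.61°  ·
  (0,2): δ = 42.50°  ·
  (0,3): δ = 14.79°  ·
  (0,4): δ = 51.90°  ·
  (0,5): δ = 132.94°  ·
  (1,2): δ = 138.89°  ·
  (1,3): δ = 111.18°  ·
  (1,4): δ = 44.49°  ·
  (1,5): δ = 36.55°  ·
  (2,3): δ = 152.29°  ·
  (2,4): δ = 85.60°  ·
  (2,5): δ = 4.56°  ✓
  (3,4): δ = 113.31°  ·
  (3,5): δ = 32.27°  ·
  (4,5): δ = 98.96°  ·
antipodal pairs: 1

count = 1; pairs: (2,5)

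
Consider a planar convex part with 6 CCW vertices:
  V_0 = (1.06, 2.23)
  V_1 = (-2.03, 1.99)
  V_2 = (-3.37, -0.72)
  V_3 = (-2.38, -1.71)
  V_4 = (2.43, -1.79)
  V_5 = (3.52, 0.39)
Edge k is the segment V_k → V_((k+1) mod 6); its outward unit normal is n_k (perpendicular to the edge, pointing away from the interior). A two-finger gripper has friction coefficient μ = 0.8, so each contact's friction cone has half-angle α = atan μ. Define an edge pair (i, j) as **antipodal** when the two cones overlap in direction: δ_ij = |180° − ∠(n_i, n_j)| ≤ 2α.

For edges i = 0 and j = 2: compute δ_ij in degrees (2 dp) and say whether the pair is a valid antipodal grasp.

δ = 49.44°, valid

α = atan 0.8 = 38.66°;  2α = 77.32°
edge 0: e_0 = (-3.09, -0.24);  n_0 = (-0.0774, +0.9970)
edge 2: e_2 = (+0.99, -0.99);  n_2 = (-0.7071, -0.7071)
∠(n_0, n_2) = 130.56°
δ = |180° − 130.56°| = 49.44°
49.44° ≤ 2α = 77.32°  →  valid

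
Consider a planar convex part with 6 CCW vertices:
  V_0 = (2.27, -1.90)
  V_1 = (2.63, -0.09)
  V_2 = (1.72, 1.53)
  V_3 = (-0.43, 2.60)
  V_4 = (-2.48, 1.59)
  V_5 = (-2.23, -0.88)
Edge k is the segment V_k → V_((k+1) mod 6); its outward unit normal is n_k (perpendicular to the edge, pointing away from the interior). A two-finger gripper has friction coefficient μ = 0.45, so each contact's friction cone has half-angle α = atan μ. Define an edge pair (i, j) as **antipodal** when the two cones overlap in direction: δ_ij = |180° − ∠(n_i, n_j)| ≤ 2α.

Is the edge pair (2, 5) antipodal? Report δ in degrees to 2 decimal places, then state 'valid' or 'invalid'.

δ = 13.69°, valid

α = atan 0.45 = 24.23°;  2α = 48.46°
edge 2: e_2 = (-2.15, +1.07);  n_2 = (+0.4455, +0.8953)
edge 5: e_5 = (+4.50, -1.02);  n_5 = (-0.2211, -0.9753)
∠(n_2, n_5) = 166.31°
δ = |180° − 166.31°| = 13.69°
13.69° ≤ 2α = 48.46°  →  valid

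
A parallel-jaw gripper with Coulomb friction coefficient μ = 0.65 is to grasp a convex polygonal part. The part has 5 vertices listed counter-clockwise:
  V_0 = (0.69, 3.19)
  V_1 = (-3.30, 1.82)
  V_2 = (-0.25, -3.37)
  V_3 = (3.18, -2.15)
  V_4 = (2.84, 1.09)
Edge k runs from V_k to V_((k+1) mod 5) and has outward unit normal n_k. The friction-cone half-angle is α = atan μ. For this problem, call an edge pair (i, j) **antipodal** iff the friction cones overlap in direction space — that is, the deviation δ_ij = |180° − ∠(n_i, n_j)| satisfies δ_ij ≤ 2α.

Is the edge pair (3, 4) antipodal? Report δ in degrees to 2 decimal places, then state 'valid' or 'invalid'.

δ = 140.32°, invalid

α = atan 0.65 = 33.02°;  2α = 66.05°
edge 3: e_3 = (-0.34, +3.24);  n_3 = (+0.9945, +0.1044)
edge 4: e_4 = (-2.15, +2.10);  n_4 = (+0.6987, +0.7154)
∠(n_3, n_4) = 39.68°
δ = |180° − 39.68°| = 140.32°
140.32° > 2α = 66.05°  →  invalid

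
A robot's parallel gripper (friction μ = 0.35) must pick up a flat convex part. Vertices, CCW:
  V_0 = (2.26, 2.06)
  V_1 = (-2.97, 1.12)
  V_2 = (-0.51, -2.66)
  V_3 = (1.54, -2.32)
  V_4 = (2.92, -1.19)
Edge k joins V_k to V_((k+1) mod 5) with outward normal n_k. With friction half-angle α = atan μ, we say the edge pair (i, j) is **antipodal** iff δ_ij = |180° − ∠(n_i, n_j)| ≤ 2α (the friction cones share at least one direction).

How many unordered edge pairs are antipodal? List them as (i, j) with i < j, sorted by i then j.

count = 3; pairs: (0,2), (0,3), (1,4)

α = atan 0.35 = 19.29°;  2α = 38.58°
n_0 = (-0.1769, +0.9842)
n_1 = (-0.8381, -0.5455)
n_2 = (+0.1636, -0.9865)
n_3 = (+0.6335, -0.7737)
n_4 = (+0.9800, +0.1990)
  (0,1): δ = 67.13°  ·
  (0,2): δ = 0.77°  ✓
  (0,3): δ = 29.12°  ✓
  (0,4): δ = 91.29°  ·
  (1,2): δ = 113.64°  ·
  (1,3): δ = 83.74°  ·
  (1,4): δ = 21.58°  ✓
  (2,3): δ = 150.10°  ·
  (2,4): δ = 87.94°  ·
  (3,4): δ = 117.83°  ·
antipodal pairs: 3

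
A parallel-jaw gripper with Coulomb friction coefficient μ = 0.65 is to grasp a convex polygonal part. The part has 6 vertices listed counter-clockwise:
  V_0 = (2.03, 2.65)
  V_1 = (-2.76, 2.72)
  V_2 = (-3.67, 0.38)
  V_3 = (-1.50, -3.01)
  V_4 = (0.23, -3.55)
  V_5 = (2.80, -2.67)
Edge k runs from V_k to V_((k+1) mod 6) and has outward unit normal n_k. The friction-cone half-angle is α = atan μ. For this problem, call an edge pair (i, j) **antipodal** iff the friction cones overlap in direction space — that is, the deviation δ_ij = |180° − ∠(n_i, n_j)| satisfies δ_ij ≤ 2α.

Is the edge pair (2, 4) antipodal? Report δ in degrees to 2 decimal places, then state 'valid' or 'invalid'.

δ = 103.72°, invalid

α = atan 0.65 = 33.02°;  2α = 66.05°
edge 2: e_2 = (+2.17, -3.39);  n_2 = (-0.8422, -0.5391)
edge 4: e_4 = (+2.57, +0.88);  n_4 = (+0.3239, -0.9461)
∠(n_2, n_4) = 76.28°
δ = |180° − 76.28°| = 103.72°
103.72° > 2α = 66.05°  →  invalid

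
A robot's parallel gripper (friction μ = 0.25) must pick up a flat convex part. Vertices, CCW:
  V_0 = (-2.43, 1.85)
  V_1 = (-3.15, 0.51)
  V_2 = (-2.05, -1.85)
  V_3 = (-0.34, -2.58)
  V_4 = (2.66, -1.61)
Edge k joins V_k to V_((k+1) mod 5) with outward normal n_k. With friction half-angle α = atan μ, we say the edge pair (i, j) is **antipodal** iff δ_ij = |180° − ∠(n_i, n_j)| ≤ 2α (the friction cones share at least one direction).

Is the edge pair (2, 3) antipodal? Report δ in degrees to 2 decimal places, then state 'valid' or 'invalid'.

δ = 138.96°, invalid

α = atan 0.25 = 14.04°;  2α = 28.07°
edge 2: e_2 = (+1.71, -0.73);  n_2 = (-0.3926, -0.9197)
edge 3: e_3 = (+3.00, +0.97);  n_3 = (+0.3077, -0.9515)
∠(n_2, n_3) = 41.04°
δ = |180° − 41.04°| = 138.96°
138.96° > 2α = 28.07°  →  invalid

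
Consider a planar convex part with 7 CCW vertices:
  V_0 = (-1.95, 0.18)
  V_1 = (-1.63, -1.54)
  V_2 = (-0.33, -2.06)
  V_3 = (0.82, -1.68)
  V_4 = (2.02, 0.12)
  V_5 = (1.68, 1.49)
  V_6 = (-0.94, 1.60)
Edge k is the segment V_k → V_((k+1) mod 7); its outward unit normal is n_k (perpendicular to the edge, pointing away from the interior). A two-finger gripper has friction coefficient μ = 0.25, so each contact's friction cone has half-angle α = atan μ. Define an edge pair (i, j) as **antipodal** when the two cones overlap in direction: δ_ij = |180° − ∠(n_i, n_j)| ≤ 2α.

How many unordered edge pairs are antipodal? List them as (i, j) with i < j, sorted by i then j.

α = atan 0.25 = 14.04°;  2α = 28.07°
n_0 = (-0.9831, -0.1829)
n_1 = (-0.3714, -0.9285)
n_2 = (+0.3137, -0.9495)
n_3 = (+0.8321, -0.5547)
n_4 = (+0.9706, +0.2409)
n_5 = (+0.0419, +0.9991)
n_6 = (-0.8149, +0.5796)
  (0,1): δ = 122.34°  ·
  (0,2): δ = 82.25°  ·
  (0,3): δ = 44.23°  ·
  (0,4): δ = 3.40°  ✓
  (0,5): δ = 77.06°  ·
  (0,6): δ = 134.04°  ·
  (1,2): δ = 139.91°  ·
  (1,3): δ = 101.89°  ·
  (1,4): δ = 54.26°  ·
  (1,5): δ = 19.40°  ✓
  (1,6): δ = 76.38°  ·
  (2,3): δ = 141.98°  ·
  (2,4): δ = 94.35°  ·
  (2,5): δ = 20.69°  ✓
  (2,6): δ = 36.29°  ·
  (3,4): δ = 132.37°  ·
  (3,5): δ = 58.71°  ·
  (3,6): δ = 1.73°  ✓
  (4,5): δ = 106.34°  ·
  (4,6): δ = 49.36°  ·
  (5,6): δ = 123.02°  ·
antipodal pairs: 4

count = 4; pairs: (0,4), (1,5), (2,5), (3,6)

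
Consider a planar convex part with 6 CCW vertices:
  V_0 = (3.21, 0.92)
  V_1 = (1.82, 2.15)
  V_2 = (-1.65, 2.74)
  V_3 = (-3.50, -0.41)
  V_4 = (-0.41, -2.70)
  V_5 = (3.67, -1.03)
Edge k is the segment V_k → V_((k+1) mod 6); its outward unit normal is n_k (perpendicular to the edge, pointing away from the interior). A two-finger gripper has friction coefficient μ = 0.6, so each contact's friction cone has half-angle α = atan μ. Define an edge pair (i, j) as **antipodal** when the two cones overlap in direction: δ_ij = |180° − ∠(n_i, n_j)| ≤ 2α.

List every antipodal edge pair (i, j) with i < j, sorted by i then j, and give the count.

count = 6; pairs: (0,3), (1,3), (1,4), (2,4), (2,5), (3,5)

α = atan 0.6 = 30.96°;  2α = 61.93°
n_0 = (+0.6627, +0.7489)
n_1 = (+0.1676, +0.9859)
n_2 = (-0.8623, +0.5064)
n_3 = (-0.5954, -0.8034)
n_4 = (+0.3788, -0.9255)
n_5 = (+0.9733, +0.2296)
  (0,1): δ = 148.14°  ·
  (0,2): δ = 78.92°  ·
  (0,3): δ = 4.96°  ✓
  (0,4): δ = 63.77°  ·
  (0,5): δ = 144.78°  ·
  (1,2): δ = 110.78°  ·
  (1,3): δ = 26.89°  ✓
  (1,4): δ = 31.91°  ✓
  (1,5): δ = 112.92°  ·
  (2,3): δ = 96.12°  ·
  (2,4): δ = 37.31°  ✓
  (2,5): δ = 43.70°  ✓
  (3,4): δ = 121.20°  ·
  (3,5): δ = 40.18°  ✓
  (4,5): δ = 98.99°  ·
antipodal pairs: 6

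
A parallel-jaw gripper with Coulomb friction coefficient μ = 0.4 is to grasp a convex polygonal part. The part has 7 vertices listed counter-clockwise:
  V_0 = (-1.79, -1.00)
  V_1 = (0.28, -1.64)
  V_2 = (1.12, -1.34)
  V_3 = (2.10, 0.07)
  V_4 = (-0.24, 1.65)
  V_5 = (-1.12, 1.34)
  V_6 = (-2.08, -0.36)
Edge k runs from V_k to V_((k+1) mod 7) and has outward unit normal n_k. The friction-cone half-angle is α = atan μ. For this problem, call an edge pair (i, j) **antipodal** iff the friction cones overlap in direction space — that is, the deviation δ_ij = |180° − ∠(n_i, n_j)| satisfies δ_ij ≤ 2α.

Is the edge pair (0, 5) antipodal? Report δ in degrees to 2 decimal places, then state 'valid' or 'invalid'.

δ = 77.73°, invalid

α = atan 0.4 = 21.80°;  2α = 43.60°
edge 0: e_0 = (+2.07, -0.64);  n_0 = (-0.2954, -0.9554)
edge 5: e_5 = (-0.96, -1.70);  n_5 = (-0.8708, +0.4917)
∠(n_0, n_5) = 102.27°
δ = |180° − 102.27°| = 77.73°
77.73° > 2α = 43.60°  →  invalid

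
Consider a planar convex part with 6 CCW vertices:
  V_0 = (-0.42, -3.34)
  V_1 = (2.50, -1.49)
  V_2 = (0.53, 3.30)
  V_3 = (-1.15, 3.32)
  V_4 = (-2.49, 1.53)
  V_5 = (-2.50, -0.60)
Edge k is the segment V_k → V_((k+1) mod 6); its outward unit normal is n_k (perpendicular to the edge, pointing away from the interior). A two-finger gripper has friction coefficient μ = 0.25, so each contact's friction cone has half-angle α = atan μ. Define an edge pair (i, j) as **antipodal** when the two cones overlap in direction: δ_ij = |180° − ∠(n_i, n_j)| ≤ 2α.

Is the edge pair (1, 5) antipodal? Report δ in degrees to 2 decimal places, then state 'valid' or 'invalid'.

α = atan 0.25 = 14.04°;  2α = 28.07°
edge 1: e_1 = (-1.97, +4.79);  n_1 = (+0.9248, +0.3804)
edge 5: e_5 = (+2.08, -2.74);  n_5 = (-0.7965, -0.6046)
∠(n_1, n_5) = 165.15°
δ = |180° − 165.15°| = 14.85°
14.85° ≤ 2α = 28.07°  →  valid

δ = 14.85°, valid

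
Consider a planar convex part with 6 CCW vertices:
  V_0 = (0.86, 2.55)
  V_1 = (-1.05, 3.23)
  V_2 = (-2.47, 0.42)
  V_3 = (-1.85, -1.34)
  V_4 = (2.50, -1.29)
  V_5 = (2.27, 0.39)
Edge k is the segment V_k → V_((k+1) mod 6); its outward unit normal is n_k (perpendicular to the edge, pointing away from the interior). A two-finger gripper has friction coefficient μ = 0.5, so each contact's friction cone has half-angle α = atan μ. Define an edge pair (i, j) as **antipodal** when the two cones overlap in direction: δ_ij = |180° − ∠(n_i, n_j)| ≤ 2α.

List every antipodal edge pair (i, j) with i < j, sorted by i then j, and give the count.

count = 5; pairs: (0,2), (0,3), (1,4), (2,4), (2,5)

α = atan 0.5 = 26.57°;  2α = 53.13°
n_0 = (+0.3354, +0.9421)
n_1 = (-0.8925, +0.4510)
n_2 = (-0.9432, -0.3323)
n_3 = (+0.0115, -0.9999)
n_4 = (+0.9908, +0.1356)
n_5 = (+0.8374, +0.5466)
  (0,1): δ = 97.21°  ·
  (0,2): δ = 51.00°  ✓
  (0,3): δ = 20.26°  ✓
  (0,4): δ = 117.39°  ·
  (0,5): δ = 142.73°  ·
  (1,2): δ = 133.78°  ·
  (1,3): δ = 62.53°  ·
  (1,4): δ = 34.60°  ✓
  (1,5): δ = 59.94°  ·
  (2,3): δ = 108.75°  ·
  (2,4): δ = 11.61°  ✓
  (2,5): δ = 13.73°  ✓
  (3,4): δ = 82.86°  ·
  (3,5): δ = 57.52°  ·
  (4,5): δ = 154.66°  ·
antipodal pairs: 5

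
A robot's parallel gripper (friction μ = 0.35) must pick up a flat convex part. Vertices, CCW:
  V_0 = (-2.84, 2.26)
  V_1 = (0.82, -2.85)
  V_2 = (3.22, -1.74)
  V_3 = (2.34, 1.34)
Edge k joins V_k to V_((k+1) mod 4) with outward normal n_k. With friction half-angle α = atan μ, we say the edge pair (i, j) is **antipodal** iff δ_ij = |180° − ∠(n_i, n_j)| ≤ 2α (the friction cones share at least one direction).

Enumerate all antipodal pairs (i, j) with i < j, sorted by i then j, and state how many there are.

count = 2; pairs: (0,2), (1,3)

α = atan 0.35 = 19.29°;  2α = 38.58°
n_0 = (-0.8130, -0.5823)
n_1 = (+0.4198, -0.9076)
n_2 = (+0.9615, +0.2747)
n_3 = (+0.1749, +0.9846)
  (0,1): δ = 100.79°  ·
  (0,2): δ = 19.67°  ✓
  (0,3): δ = 44.32°  ·
  (1,2): δ = 98.88°  ·
  (1,3): δ = 34.89°  ✓
  (2,3): δ = 116.02°  ·
antipodal pairs: 2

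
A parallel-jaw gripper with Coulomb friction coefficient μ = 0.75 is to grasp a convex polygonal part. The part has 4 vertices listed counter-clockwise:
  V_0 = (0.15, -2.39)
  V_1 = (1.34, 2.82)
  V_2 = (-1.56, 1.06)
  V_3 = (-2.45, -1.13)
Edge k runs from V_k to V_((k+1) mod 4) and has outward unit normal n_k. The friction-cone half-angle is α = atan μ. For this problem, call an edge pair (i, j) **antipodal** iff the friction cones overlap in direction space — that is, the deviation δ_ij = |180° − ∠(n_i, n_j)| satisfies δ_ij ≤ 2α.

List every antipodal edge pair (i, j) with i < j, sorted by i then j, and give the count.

count = 3; pairs: (0,1), (0,2), (1,3)

α = atan 0.75 = 36.87°;  2α = 73.74°
n_0 = (+0.9749, -0.2227)
n_1 = (-0.5188, +0.8549)
n_2 = (-0.9264, +0.3765)
n_3 = (-0.4361, -0.8999)
  (0,1): δ = 45.88°  ✓
  (0,2): δ = 9.25°  ✓
  (0,3): δ = 77.01°  ·
  (1,2): δ = 143.37°  ·
  (1,3): δ = 57.11°  ✓
  (2,3): δ = 93.74°  ·
antipodal pairs: 3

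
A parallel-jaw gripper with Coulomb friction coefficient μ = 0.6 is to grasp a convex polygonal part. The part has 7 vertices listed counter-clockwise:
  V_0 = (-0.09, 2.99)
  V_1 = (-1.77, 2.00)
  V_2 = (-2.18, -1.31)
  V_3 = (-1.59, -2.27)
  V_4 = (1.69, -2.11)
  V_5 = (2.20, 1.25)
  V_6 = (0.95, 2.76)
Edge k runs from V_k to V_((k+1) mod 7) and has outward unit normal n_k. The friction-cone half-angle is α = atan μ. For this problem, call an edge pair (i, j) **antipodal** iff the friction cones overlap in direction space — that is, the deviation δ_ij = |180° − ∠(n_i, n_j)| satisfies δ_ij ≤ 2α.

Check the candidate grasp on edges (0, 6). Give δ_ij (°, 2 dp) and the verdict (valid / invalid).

δ = 137.02°, invalid

α = atan 0.6 = 30.96°;  2α = 61.93°
edge 0: e_0 = (-1.68, -0.99);  n_0 = (-0.5077, +0.8615)
edge 6: e_6 = (-1.04, +0.23);  n_6 = (+0.2159, +0.9764)
∠(n_0, n_6) = 42.98°
δ = |180° − 42.98°| = 137.02°
137.02° > 2α = 61.93°  →  invalid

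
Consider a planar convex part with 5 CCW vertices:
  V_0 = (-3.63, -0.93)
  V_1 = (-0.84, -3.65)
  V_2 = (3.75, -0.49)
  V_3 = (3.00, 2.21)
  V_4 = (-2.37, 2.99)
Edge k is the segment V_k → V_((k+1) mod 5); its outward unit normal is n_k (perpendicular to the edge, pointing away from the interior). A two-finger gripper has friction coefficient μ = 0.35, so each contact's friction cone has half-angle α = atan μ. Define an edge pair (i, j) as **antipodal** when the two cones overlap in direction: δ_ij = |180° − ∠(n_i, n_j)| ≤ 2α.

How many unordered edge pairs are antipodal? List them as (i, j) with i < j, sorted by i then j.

α = atan 0.35 = 19.29°;  2α = 38.58°
n_0 = (-0.6981, -0.7160)
n_1 = (+0.5671, -0.8237)
n_2 = (+0.9635, +0.2676)
n_3 = (+0.1437, +0.9896)
n_4 = (-0.9520, +0.3060)
  (0,1): δ = 101.18°  ·
  (0,2): δ = 30.20°  ✓
  (0,3): δ = 36.01°  ✓
  (0,4): δ = 116.45°  ·
  (1,2): δ = 109.02°  ·
  (1,3): δ = 42.81°  ·
  (1,4): δ = 37.64°  ✓
  (2,3): δ = 113.79°  ·
  (2,4): δ = 33.34°  ✓
  (3,4): δ = 99.55°  ·
antipodal pairs: 4

count = 4; pairs: (0,2), (0,3), (1,4), (2,4)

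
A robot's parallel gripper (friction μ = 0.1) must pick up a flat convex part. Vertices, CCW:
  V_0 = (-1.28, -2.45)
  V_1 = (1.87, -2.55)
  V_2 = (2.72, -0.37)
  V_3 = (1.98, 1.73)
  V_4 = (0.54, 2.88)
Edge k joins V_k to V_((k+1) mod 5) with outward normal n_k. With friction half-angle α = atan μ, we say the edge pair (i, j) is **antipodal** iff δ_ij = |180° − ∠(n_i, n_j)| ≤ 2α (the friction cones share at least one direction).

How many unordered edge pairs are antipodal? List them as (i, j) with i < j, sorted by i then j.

α = atan 0.1 = 5.71°;  2α = 11.42°
n_0 = (-0.0317, -0.9995)
n_1 = (+0.9317, -0.3633)
n_2 = (+0.9432, +0.3324)
n_3 = (+0.6240, +0.7814)
n_4 = (-0.9463, +0.3231)
  (0,1): δ = 109.48°  ·
  (0,2): δ = 68.77°  ·
  (0,3): δ = 36.79°  ·
  (0,4): δ = 72.97°  ·
  (1,2): δ = 139.29°  ·
  (1,3): δ = 107.31°  ·
  (1,4): δ = 2.45°  ✓
  (2,3): δ = 148.02°  ·
  (2,4): δ = 38.26°  ·
  (3,4): δ = 70.24°  ·
antipodal pairs: 1

count = 1; pairs: (1,4)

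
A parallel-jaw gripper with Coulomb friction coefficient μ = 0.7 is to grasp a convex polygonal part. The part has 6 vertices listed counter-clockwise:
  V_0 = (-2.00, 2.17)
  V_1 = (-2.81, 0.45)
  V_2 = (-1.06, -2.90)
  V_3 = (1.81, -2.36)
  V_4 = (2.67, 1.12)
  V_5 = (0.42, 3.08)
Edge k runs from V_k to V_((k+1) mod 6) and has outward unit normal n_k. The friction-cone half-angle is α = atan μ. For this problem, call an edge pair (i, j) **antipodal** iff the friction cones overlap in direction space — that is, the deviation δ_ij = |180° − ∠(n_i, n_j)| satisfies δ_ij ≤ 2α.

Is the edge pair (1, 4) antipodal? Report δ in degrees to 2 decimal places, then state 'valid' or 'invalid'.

α = atan 0.7 = 34.99°;  2α = 69.98°
edge 1: e_1 = (+1.75, -3.35);  n_1 = (-0.8863, -0.4630)
edge 4: e_4 = (-2.25, +1.96);  n_4 = (+0.6568, +0.7540)
∠(n_1, n_4) = 158.64°
δ = |180° − 158.64°| = 21.36°
21.36° ≤ 2α = 69.98°  →  valid

δ = 21.36°, valid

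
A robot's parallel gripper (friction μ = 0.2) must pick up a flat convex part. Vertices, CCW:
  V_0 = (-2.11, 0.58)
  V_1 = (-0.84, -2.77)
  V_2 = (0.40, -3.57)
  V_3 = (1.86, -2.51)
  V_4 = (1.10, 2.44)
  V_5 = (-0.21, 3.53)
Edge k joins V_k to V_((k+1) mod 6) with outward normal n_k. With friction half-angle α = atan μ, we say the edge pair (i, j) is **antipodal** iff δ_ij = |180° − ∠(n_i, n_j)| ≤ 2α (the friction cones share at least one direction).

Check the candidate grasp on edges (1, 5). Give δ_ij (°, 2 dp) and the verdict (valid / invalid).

α = atan 0.2 = 11.31°;  2α = 22.62°
edge 1: e_1 = (+1.24, -0.80);  n_1 = (-0.5421, -0.8403)
edge 5: e_5 = (-1.90, -2.95);  n_5 = (-0.8407, +0.5415)
∠(n_1, n_5) = 89.96°
δ = |180° − 89.96°| = 90.04°
90.04° > 2α = 22.62°  →  invalid

δ = 90.04°, invalid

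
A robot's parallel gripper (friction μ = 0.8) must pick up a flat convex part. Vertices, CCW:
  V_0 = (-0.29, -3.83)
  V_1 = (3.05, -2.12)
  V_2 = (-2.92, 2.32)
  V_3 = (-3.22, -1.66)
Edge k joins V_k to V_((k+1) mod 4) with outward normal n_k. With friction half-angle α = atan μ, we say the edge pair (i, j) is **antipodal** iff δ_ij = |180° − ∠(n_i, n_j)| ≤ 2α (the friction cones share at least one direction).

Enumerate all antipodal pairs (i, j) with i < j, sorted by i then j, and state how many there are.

α = atan 0.8 = 38.66°;  2α = 77.32°
n_0 = (+0.4557, -0.8901)
n_1 = (+0.5968, +0.8024)
n_2 = (-0.9972, +0.0752)
n_3 = (-0.5952, -0.8036)
  (0,1): δ = 63.75°  ✓
  (0,2): δ = 58.58°  ✓
  (0,3): δ = 116.36°  ·
  (1,2): δ = 57.67°  ✓
  (1,3): δ = 0.11°  ✓
  (2,3): δ = 122.21°  ·
antipodal pairs: 4

count = 4; pairs: (0,1), (0,2), (1,2), (1,3)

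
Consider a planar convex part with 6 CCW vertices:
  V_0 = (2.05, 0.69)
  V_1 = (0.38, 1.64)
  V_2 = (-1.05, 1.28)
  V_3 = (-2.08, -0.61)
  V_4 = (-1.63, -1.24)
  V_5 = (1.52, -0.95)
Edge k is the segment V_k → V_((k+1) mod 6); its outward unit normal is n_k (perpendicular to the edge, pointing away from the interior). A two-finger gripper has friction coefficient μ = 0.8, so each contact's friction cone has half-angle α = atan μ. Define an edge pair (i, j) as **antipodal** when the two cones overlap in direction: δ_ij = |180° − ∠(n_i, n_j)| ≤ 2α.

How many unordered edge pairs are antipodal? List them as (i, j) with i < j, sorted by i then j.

α = atan 0.8 = 38.66°;  2α = 77.32°
n_0 = (+0.4945, +0.8692)
n_1 = (-0.2441, +0.9697)
n_2 = (-0.8781, +0.4785)
n_3 = (-0.8137, -0.5812)
n_4 = (+0.0917, -0.9958)
n_5 = (+0.9515, -0.3075)
  (0,1): δ = 136.24°  ·
  (0,2): δ = 88.96°  ·
  (0,3): δ = 24.83°  ✓
  (0,4): δ = 34.89°  ✓
  (0,5): δ = 101.72°  ·
  (1,2): δ = 132.72°  ·
  (1,3): δ = 68.59°  ✓
  (1,4): δ = 8.87°  ✓
  (1,5): δ = 57.96°  ✓
  (2,3): δ = 115.87°  ·
  (2,4): δ = 56.15°  ✓
  (2,5): δ = 10.68°  ✓
  (3,4): δ = 120.28°  ·
  (3,5): δ = 53.45°  ✓
  (4,5): δ = 113.17°  ·
antipodal pairs: 8

count = 8; pairs: (0,3), (0,4), (1,3), (1,4), (1,5), (2,4), (2,5), (3,5)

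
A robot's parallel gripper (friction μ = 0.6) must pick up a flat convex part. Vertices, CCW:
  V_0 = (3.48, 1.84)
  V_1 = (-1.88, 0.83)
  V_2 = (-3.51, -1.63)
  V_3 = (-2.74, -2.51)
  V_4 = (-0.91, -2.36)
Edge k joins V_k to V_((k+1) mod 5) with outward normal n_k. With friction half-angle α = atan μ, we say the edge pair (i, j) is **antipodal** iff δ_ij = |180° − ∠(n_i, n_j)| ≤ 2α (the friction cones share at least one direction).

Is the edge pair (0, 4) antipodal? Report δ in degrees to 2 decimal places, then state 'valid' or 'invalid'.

α = atan 0.6 = 30.96°;  2α = 61.93°
edge 0: e_0 = (-5.36, -1.01);  n_0 = (-0.1852, +0.9827)
edge 4: e_4 = (+4.39, +4.20);  n_4 = (+0.6913, -0.7226)
∠(n_0, n_4) = 146.94°
δ = |180° − 146.94°| = 33.06°
33.06° ≤ 2α = 61.93°  →  valid

δ = 33.06°, valid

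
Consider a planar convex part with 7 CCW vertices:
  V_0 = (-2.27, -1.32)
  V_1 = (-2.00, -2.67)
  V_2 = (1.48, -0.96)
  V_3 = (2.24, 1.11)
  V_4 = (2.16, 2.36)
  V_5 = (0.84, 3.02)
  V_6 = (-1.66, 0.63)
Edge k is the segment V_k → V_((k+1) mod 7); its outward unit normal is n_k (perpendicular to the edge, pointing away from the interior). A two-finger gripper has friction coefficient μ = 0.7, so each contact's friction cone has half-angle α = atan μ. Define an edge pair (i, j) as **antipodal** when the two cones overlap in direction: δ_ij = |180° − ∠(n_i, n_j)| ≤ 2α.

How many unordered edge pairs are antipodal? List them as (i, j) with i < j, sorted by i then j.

α = atan 0.7 = 34.99°;  2α = 69.98°
n_0 = (-0.9806, -0.1961)
n_1 = (+0.4410, -0.8975)
n_2 = (+0.9387, -0.3447)
n_3 = (+0.9980, +0.0639)
n_4 = (+0.4472, +0.8944)
n_5 = (-0.6910, +0.7228)
n_6 = (-0.9544, +0.2986)
  (0,1): δ = 75.14°  ·
  (0,2): δ = 31.47°  ✓
  (0,3): δ = 7.65°  ✓
  (0,4): δ = 52.13°  ✓
  (0,5): δ = 122.40°  ·
  (0,6): δ = 151.32°  ·
  (1,2): δ = 136.33°  ·
  (1,3): δ = 112.51°  ·
  (1,4): δ = 52.73°  ✓
  (1,5): δ = 17.54°  ✓
  (1,6): δ = 46.46°  ✓
  (2,3): δ = 156.18°  ·
  (2,4): δ = 96.40°  ·
  (2,5): δ = 26.13°  ✓
  (2,6): δ = 2.79°  ✓
  (3,4): δ = 120.23°  ·
  (3,5): δ = 49.95°  ✓
  (3,6): δ = 21.03°  ✓
  (4,5): δ = 109.72°  ·
  (4,6): δ = 80.81°  ·
  (5,6): δ = 151.08°  ·
antipodal pairs: 10

count = 10; pairs: (0,2), (0,3), (0,4), (1,4), (1,5), (1,6), (2,5), (2,6), (3,5), (3,6)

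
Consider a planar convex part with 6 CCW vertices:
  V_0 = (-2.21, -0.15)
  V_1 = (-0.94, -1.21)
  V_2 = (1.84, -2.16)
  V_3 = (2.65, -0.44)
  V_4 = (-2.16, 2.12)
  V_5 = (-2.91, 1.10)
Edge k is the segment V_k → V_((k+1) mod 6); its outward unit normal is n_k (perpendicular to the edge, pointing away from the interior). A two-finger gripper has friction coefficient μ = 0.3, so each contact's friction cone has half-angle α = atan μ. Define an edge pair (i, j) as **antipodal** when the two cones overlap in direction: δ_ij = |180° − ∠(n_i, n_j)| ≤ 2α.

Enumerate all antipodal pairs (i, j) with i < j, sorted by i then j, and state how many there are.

count = 4; pairs: (0,3), (1,3), (2,4), (3,5)

α = atan 0.3 = 16.70°;  2α = 33.40°
n_0 = (-0.6408, -0.7677)
n_1 = (-0.3234, -0.9463)
n_2 = (+0.9047, -0.4261)
n_3 = (+0.4698, +0.8828)
n_4 = (-0.8057, +0.5924)
n_5 = (-0.8725, -0.4886)
  (0,1): δ = 159.02°  ·
  (0,2): δ = 75.37°  ·
  (0,3): δ = 11.83°  ✓
  (0,4): δ = 93.52°  ·
  (0,5): δ = 159.10°  ·
  (1,2): δ = 96.35°  ·
  (1,3): δ = 9.16°  ✓
  (1,4): δ = 72.54°  ·
  (1,5): δ = 138.12°  ·
  (2,3): δ = 92.81°  ·
  (2,4): δ = 11.11°  ✓
  (2,5): δ = 54.47°  ·
  (3,4): δ = 98.30°  ·
  (3,5): δ = 32.73°  ✓
  (4,5): δ = 114.42°  ·
antipodal pairs: 4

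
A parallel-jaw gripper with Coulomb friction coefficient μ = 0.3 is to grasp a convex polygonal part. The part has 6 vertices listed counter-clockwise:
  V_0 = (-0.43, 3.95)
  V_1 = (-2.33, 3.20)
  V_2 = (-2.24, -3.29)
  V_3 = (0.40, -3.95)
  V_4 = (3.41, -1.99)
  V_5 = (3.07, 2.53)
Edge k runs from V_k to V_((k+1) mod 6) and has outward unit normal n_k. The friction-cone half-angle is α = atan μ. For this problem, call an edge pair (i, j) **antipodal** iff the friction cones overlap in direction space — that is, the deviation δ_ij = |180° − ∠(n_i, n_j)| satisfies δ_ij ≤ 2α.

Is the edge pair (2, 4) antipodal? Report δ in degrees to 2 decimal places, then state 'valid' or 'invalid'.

α = atan 0.3 = 16.70°;  2α = 33.40°
edge 2: e_2 = (+2.64, -0.66);  n_2 = (-0.2425, -0.9701)
edge 4: e_4 = (-0.34, +4.52);  n_4 = (+0.9972, +0.0750)
∠(n_2, n_4) = 108.34°
δ = |180° − 108.34°| = 71.66°
71.66° > 2α = 33.40°  →  invalid

δ = 71.66°, invalid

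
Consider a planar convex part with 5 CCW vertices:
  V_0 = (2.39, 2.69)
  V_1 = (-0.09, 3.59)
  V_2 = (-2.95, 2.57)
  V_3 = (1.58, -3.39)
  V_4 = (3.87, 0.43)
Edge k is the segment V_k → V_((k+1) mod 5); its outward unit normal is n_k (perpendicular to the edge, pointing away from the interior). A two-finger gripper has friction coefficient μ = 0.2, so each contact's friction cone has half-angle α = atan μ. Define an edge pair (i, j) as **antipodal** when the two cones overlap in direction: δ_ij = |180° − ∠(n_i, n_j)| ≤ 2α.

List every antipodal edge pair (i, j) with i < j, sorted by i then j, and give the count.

α = atan 0.2 = 11.31°;  2α = 22.62°
n_0 = (+0.3411, +0.9400)
n_1 = (-0.3359, +0.9419)
n_2 = (-0.7961, -0.6051)
n_3 = (+0.8577, -0.5142)
n_4 = (+0.8366, +0.5478)
  (0,1): δ = 140.43°  ·
  (0,2): δ = 32.82°  ·
  (0,3): δ = 79.00°  ·
  (0,4): δ = 143.17°  ·
  (1,2): δ = 72.39°  ·
  (1,3): δ = 39.43°  ·
  (1,4): δ = 103.59°  ·
  (2,3): δ = 68.18°  ·
  (2,4): δ = 4.02°  ✓
  (3,4): δ = 115.84°  ·
antipodal pairs: 1

count = 1; pairs: (2,4)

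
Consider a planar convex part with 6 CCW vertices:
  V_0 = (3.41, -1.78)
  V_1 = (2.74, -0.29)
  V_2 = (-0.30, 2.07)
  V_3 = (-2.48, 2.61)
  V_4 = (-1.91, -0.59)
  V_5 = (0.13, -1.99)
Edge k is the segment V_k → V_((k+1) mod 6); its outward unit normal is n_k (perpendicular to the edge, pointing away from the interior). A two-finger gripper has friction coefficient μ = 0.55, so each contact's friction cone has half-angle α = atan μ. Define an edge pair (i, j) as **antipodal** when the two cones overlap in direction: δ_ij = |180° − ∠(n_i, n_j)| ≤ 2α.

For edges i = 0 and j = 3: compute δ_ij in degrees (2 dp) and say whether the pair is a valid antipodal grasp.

α = atan 0.55 = 28.81°;  2α = 57.62°
edge 0: e_0 = (-0.67, +1.49);  n_0 = (+0.9120, +0.4101)
edge 3: e_3 = (+0.57, -3.20);  n_3 = (-0.9845, -0.1754)
∠(n_0, n_3) = 165.89°
δ = |180° − 165.89°| = 14.11°
14.11° ≤ 2α = 57.62°  →  valid

δ = 14.11°, valid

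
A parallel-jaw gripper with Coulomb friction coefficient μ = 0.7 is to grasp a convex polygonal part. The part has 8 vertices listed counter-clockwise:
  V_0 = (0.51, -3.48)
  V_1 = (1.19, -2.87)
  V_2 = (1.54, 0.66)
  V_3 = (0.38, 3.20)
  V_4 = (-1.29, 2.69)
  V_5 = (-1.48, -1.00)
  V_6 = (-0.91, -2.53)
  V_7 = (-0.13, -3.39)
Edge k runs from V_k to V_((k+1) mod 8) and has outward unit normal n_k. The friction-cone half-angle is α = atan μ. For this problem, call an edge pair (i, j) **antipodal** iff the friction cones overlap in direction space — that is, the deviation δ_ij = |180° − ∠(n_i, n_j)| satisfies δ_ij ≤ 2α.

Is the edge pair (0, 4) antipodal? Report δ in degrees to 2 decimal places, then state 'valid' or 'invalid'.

α = atan 0.7 = 34.99°;  2α = 69.98°
edge 0: e_0 = (+0.68, +0.61);  n_0 = (+0.6678, -0.7444)
edge 4: e_4 = (-0.19, -3.69);  n_4 = (-0.9987, +0.0514)
∠(n_0, n_4) = 134.84°
δ = |180° − 134.84°| = 45.16°
45.16° ≤ 2α = 69.98°  →  valid

δ = 45.16°, valid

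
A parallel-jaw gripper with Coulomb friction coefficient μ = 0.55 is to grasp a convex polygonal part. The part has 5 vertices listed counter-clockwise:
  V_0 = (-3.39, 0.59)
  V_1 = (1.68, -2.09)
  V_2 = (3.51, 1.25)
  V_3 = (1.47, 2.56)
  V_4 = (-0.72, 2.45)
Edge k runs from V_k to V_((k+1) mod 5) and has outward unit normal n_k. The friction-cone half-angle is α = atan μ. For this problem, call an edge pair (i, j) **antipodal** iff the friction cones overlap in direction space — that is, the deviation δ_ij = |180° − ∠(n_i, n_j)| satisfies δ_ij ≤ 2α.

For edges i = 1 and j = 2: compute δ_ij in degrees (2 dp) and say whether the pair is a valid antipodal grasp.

δ = 93.99°, invalid

α = atan 0.55 = 28.81°;  2α = 57.62°
edge 1: e_1 = (+1.83, +3.34);  n_1 = (+0.8770, -0.4805)
edge 2: e_2 = (-2.04, +1.31);  n_2 = (+0.5403, +0.8414)
∠(n_1, n_2) = 86.01°
δ = |180° − 86.01°| = 93.99°
93.99° > 2α = 57.62°  →  invalid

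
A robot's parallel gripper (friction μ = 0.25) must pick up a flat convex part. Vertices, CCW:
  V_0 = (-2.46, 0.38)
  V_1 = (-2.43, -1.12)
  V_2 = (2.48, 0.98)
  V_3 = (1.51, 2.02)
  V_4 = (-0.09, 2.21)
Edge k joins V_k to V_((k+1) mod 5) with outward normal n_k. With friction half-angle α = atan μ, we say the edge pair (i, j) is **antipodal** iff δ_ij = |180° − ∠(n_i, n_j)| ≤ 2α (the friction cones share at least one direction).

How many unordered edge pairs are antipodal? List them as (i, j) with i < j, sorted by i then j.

α = atan 0.25 = 14.04°;  2α = 28.07°
n_0 = (-0.9998, -0.0200)
n_1 = (+0.3932, -0.9194)
n_2 = (+0.7313, +0.6821)
n_3 = (+0.1179, +0.9930)
n_4 = (-0.6112, +0.7915)
  (0,1): δ = 67.99°  ·
  (0,2): δ = 41.86°  ·
  (0,3): δ = 82.08°  ·
  (0,4): δ = 126.53°  ·
  (1,2): δ = 70.15°  ·
  (1,3): δ = 29.93°  ·
  (1,4): δ = 14.52°  ✓
  (2,3): δ = 139.78°  ·
  (2,4): δ = 95.33°  ·
  (3,4): δ = 135.55°  ·
antipodal pairs: 1

count = 1; pairs: (1,4)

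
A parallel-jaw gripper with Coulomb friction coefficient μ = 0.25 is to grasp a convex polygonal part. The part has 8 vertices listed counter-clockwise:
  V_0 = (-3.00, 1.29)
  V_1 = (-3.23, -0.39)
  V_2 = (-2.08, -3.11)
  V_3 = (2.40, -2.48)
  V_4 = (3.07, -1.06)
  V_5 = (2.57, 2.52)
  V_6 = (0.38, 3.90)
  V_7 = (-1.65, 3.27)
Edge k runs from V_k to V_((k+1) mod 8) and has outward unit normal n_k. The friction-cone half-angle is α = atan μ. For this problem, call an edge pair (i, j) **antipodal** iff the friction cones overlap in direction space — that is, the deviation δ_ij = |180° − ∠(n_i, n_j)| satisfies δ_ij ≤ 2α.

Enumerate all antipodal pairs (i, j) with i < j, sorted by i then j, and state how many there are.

α = atan 0.25 = 14.04°;  2α = 28.07°
n_0 = (-0.9908, +0.1356)
n_1 = (-0.9211, -0.3894)
n_2 = (+0.1393, -0.9903)
n_3 = (+0.9044, -0.4267)
n_4 = (+0.9904, +0.1383)
n_5 = (+0.5331, +0.8460)
n_6 = (-0.2964, +0.9551)
n_7 = (-0.8262, +0.5633)
  (0,1): δ = 149.29°  ·
  (0,2): δ = 74.20°  ·
  (0,3): δ = 17.46°  ✓
  (0,4): δ = 15.75°  ✓
  (0,5): δ = 65.58°  ·
  (0,6): δ = 115.04°  ·
  (0,7): δ = 153.51°  ·
  (1,2): δ = 104.91°  ·
  (1,3): δ = 48.18°  ·
  (1,4): δ = 14.97°  ✓
  (1,5): δ = 34.87°  ·
  (1,6): δ = 84.32°  ·
  (1,7): δ = 122.79°  ·
  (2,3): δ = 123.26°  ·
  (2,4): δ = 90.05°  ·
  (2,5): δ = 40.22°  ·
  (2,6): δ = 9.24°  ✓
  (2,7): δ = 47.71°  ·
  (3,4): δ = 146.79°  ·
  (3,5): δ = 96.96°  ·
  (3,6): δ = 47.50°  ·
  (3,7): δ = 9.03°  ✓
  (4,5): δ = 130.17°  ·
  (4,6): δ = 80.71°  ·
  (4,7): δ = 42.24°  ·
  (5,6): δ = 130.54°  ·
  (5,7): δ = 92.07°  ·
  (6,7): δ = 141.53°  ·
antipodal pairs: 5

count = 5; pairs: (0,3), (0,4), (1,4), (2,6), (3,7)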